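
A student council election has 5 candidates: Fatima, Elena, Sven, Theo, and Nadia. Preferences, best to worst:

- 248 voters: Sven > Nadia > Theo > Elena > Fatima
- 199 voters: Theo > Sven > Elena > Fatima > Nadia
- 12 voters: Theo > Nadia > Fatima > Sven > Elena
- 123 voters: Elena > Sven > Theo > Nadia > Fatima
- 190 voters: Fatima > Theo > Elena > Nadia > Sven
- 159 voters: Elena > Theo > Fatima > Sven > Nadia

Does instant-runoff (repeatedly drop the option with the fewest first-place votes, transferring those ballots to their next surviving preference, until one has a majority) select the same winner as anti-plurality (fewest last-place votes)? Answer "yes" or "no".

yes

Instant-runoff — R1 Fatima 190, Elena 282, Sven 248, Theo 211, Nadia 0 (Nadia out); R2 Fatima 190, Elena 282, Sven 248, Theo 211 (Fatima out); R3 Elena 282, Sven 248, Theo 401 (Sven out); R4 Elena 282, Theo 649 (Theo winner). Winner: Theo.
Anti-plurality — last-place votes: Fatima 371, Elena 12, Sven 190, Theo 0, Nadia 358. Winner: Theo.
The two methods agree.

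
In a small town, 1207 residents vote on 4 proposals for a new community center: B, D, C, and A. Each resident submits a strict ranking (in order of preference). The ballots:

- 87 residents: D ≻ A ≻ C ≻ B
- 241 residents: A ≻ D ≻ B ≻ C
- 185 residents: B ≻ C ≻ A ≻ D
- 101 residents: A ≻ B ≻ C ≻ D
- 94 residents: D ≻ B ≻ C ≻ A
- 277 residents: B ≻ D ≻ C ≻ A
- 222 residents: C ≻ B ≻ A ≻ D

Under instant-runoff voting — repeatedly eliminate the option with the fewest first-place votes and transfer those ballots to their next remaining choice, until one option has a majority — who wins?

B

Round 1: B 462, D 181, C 222, A 342. Eliminate D.
Round 2: B 556, C 222, A 429. Eliminate C.
Round 3: B 778, A 429. B has a majority.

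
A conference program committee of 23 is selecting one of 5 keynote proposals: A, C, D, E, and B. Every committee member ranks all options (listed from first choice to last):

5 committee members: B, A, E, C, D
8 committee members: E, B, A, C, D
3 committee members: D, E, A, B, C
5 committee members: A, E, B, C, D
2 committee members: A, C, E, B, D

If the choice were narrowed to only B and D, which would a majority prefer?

B

Voters preferring B to D: 20; preferring D to B: 3.
B wins the head-to-head.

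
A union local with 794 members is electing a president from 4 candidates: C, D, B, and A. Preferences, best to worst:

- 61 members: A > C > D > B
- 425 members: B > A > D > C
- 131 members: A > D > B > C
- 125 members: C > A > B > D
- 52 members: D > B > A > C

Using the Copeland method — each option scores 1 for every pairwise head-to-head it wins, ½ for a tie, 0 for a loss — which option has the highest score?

B

C: loses to D, B, and A → score 0.
D: beats C; loses to B and A → score 1.
B: beats C, D, and A → score 3.
A: beats C and D; loses to B → score 2.
B has the best pairwise record.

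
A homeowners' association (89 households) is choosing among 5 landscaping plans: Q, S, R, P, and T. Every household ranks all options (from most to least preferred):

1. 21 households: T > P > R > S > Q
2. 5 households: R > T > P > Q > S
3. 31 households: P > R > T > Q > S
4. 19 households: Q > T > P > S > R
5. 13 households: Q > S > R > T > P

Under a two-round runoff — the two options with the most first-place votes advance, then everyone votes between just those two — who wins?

P

Round 1 first-place votes: Q 32, S 0, R 5, P 31, T 21.
Q and P advance.
Runoff: Q is preferred to P by 32 voters; P by 57.
P wins the runoff.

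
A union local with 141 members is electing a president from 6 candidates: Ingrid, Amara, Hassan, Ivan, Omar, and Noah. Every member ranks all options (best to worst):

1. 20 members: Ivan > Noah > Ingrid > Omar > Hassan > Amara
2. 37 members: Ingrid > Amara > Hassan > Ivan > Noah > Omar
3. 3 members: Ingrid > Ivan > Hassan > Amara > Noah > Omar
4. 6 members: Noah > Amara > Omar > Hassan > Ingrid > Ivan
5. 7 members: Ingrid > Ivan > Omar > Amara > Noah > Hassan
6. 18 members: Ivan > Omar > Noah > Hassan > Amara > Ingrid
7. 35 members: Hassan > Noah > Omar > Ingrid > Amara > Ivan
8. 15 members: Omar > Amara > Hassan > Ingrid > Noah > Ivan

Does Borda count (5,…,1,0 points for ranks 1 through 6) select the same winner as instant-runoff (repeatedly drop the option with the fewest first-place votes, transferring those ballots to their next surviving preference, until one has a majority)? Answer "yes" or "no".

Borda — scores: Ingrid 401, Amara 305, Hassan 408, Ivan 304, Omar 331, Noah 366. Winner: Hassan.
Instant-runoff — R1 Ingrid 47, Amara 0, Hassan 35, Ivan 38, Omar 15, Noah 6 (Amara out); R2 Ingrid 47, Hassan 35, Ivan 38, Omar 15, Noah 6 (Noah out); R3 Ingrid 47, Hassan 35, Ivan 38, Omar 21 (Omar out); R4 Ingrid 47, Hassan 56, Ivan 38 (Ivan out); R5 Ingrid 67, Hassan 74 (Hassan winner). Winner: Hassan.
The two methods agree.

yes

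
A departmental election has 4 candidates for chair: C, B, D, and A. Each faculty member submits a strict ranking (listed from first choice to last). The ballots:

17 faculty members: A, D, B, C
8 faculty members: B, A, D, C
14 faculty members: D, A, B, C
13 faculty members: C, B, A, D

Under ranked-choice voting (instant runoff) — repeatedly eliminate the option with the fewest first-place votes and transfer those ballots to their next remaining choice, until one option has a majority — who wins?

A

Round 1: C 13, B 8, D 14, A 17. Eliminate B.
Round 2: C 13, D 14, A 25. Eliminate C.
Round 3: D 14, A 38. A has a majority.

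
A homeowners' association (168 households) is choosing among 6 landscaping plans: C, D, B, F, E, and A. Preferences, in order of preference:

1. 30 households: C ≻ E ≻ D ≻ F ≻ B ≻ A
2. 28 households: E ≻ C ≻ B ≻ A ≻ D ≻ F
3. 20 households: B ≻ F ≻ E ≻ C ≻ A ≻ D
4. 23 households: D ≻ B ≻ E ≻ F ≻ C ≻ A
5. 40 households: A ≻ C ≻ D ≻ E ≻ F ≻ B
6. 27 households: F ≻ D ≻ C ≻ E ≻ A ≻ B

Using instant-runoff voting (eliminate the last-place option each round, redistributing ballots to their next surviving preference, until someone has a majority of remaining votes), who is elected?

E

Round 1: C 30, D 23, B 20, F 27, E 28, A 40. Eliminate B.
Round 2: C 30, D 23, F 47, E 28, A 40. Eliminate D.
Round 3: C 30, F 47, E 51, A 40. Eliminate C.
Round 4: F 47, E 81, A 40. Eliminate A.
Round 5: F 47, E 121. E has a majority.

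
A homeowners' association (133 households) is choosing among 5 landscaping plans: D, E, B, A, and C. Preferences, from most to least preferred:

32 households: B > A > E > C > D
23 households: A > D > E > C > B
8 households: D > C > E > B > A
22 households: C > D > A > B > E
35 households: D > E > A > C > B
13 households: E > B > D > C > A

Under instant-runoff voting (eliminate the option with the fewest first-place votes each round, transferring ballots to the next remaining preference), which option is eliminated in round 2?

Round 1: D 43, E 13, B 32, A 23, C 22. Eliminate E.
Round 2: D 43, B 45, A 23, C 22. Eliminate C.

C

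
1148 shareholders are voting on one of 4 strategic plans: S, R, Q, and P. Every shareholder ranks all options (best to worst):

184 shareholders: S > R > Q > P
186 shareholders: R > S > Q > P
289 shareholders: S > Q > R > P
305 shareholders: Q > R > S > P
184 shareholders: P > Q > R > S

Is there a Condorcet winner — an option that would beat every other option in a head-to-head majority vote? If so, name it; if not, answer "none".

none

Checking pairwise contests:
R beats S 675–473.
Q beats R 778–370.
S beats Q 659–489.
S beats P 964–184.
Every option loses at least one head-to-head, so there is no Condorcet winner.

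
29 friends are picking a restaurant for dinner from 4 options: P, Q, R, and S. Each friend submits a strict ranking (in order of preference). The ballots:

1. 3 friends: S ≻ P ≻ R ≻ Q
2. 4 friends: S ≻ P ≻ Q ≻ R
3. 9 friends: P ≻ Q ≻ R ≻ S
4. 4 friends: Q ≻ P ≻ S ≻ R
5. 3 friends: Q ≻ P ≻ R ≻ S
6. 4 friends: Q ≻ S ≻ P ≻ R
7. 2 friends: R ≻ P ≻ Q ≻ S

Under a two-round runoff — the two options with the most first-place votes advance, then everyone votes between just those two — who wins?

Round 1 first-place votes: P 9, Q 11, R 2, S 7.
Q and P advance.
Runoff: Q is preferred to P by 11 voters; P by 18.
P wins the runoff.

P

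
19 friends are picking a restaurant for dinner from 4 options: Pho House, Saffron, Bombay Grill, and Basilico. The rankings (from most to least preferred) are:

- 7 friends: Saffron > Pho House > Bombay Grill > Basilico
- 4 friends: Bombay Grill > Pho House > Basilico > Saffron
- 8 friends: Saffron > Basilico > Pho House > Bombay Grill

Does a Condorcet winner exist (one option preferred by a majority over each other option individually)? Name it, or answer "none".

Saffron vs Pho House: 15–4 for Saffron.
Saffron vs Bombay Grill: 15–4 for Saffron.
Saffron vs Basilico: 15–4 for Saffron.
Saffron beats every other option head-to-head.

Saffron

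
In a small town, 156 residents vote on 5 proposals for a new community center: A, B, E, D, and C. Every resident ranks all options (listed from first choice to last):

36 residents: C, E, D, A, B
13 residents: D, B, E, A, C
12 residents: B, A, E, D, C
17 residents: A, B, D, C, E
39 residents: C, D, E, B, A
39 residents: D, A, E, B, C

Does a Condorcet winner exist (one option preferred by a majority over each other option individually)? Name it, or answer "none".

D

D vs A: 127–29 for D.
D vs B: 127–29 for D.
D vs E: 108–48 for D.
D vs C: 81–75 for D.
D beats every other option head-to-head.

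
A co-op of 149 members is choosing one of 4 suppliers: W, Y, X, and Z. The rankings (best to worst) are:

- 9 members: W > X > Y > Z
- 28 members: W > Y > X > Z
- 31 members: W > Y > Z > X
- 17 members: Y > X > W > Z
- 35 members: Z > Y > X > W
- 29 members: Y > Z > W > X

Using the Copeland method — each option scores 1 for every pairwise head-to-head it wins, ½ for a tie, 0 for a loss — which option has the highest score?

Y

W: beats X and Z; loses to Y → score 2.
Y: beats W, X, and Z → score 3.
X: loses to W, Y, and Z → score 0.
Z: beats X; loses to W and Y → score 1.
Y has the best pairwise record.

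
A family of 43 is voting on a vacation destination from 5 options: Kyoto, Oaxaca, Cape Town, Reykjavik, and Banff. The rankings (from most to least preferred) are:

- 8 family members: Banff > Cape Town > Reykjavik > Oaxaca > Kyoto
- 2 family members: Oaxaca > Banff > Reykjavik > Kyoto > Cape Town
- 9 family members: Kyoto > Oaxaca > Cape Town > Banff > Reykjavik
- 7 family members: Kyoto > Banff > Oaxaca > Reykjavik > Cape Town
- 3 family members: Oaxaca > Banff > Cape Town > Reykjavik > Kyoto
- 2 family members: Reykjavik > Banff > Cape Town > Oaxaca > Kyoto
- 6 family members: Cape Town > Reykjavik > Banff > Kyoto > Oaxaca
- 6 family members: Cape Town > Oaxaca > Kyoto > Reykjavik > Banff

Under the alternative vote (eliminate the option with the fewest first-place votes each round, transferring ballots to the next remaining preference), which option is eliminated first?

Round 1: Kyoto 16, Oaxaca 5, Cape Town 12, Reykjavik 2, Banff 8. Eliminate Reykjavik.

Reykjavik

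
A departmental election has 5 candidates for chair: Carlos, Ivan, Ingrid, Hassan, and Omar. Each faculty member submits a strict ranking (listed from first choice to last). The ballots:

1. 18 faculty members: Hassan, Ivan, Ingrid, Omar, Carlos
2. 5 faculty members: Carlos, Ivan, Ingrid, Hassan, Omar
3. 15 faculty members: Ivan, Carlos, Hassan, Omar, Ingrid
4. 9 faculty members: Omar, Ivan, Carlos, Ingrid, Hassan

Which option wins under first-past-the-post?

Hassan

First-place votes: Carlos 5, Ivan 15, Ingrid 0, Hassan 18, Omar 9.
Hassan has the most first-place votes.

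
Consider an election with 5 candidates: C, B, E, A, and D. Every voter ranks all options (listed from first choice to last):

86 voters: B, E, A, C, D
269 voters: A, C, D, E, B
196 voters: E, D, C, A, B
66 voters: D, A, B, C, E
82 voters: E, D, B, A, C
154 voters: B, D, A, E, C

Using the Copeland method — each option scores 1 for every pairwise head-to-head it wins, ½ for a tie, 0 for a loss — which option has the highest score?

D

C: beats B; loses to E, A, and D → score 1.
B: loses to C, E, A, and D → score 0.
E: beats C and B; loses to A and D → score 2.
A: beats C, B, and E; loses to D → score 3.
D: beats C, B, E, and A → score 4.
D has the best pairwise record.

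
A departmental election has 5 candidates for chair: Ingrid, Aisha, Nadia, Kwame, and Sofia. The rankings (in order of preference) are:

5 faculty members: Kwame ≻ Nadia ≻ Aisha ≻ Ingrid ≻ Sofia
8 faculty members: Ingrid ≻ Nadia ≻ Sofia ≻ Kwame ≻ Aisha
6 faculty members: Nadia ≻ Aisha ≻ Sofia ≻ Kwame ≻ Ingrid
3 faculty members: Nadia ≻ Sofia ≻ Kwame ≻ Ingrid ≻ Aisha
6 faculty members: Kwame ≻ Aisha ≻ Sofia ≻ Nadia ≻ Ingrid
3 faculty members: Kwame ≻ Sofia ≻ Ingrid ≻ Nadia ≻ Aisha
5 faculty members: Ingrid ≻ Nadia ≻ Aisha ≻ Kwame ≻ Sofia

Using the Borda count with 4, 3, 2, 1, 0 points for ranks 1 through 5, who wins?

Nadia

Ingrid: 5·1 + 8·4 + 6·0 + 3·1 + 6·0 + 3·2 + 5·4 = 66
Aisha: 5·2 + 8·0 + 6·3 + 3·0 + 6·3 + 3·0 + 5·2 = 56
Nadia: 5·3 + 8·3 + 6·4 + 3·4 + 6·1 + 3·1 + 5·3 = 99
Kwame: 5·4 + 8·1 + 6·1 + 3·2 + 6·4 + 3·4 + 5·1 = 81
Sofia: 5·0 + 8·2 + 6·2 + 3·3 + 6·2 + 3·3 + 5·0 = 58
Nadia has the highest Borda score (99).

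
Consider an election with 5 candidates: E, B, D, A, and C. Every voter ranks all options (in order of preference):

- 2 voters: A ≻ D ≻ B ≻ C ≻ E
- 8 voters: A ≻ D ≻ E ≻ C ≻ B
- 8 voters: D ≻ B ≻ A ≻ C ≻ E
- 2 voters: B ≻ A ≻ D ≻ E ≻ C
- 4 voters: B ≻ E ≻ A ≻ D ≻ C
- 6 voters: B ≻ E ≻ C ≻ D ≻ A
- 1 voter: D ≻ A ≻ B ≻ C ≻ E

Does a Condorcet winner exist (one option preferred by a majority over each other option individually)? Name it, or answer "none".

none

Checking pairwise contests:
B beats E 23–8.
D beats B 19–12.
A beats D 16–15.
B beats A 20–11.
E beats C 20–11.
Every option loses at least one head-to-head, so there is no Condorcet winner.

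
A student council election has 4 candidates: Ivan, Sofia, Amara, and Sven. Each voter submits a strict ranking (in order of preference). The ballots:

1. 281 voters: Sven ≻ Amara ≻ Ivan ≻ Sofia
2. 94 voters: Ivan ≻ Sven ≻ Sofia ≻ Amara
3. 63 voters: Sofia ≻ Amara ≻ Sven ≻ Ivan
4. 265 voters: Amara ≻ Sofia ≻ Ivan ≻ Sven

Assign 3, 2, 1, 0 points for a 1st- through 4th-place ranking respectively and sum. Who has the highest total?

Amara

Ivan: 281·1 + 94·3 + 63·0 + 265·1 = 828
Sofia: 281·0 + 94·1 + 63·3 + 265·2 = 813
Amara: 281·2 + 94·0 + 63·2 + 265·3 = 1483
Sven: 281·3 + 94·2 + 63·1 + 265·0 = 1094
Amara has the highest Borda score (1483).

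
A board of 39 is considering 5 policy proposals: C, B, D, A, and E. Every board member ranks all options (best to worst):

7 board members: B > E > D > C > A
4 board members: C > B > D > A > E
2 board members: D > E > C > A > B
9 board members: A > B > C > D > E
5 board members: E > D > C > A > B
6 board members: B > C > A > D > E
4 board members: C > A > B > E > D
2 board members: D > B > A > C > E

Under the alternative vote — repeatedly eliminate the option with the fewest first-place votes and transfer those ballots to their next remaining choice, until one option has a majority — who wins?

B

Round 1: C 8, B 13, D 4, A 9, E 5. Eliminate D.
Round 2: C 8, B 15, A 9, E 7. Eliminate E.
Round 3: C 15, B 15, A 9. Eliminate A.
Round 4: C 15, B 24. B has a majority.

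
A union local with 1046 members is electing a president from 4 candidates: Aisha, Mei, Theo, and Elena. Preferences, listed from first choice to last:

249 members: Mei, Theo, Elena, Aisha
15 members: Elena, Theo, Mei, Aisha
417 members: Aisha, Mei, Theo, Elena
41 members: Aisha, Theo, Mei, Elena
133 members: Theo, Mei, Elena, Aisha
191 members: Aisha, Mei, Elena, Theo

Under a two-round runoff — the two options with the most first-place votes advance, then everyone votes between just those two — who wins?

Round 1 first-place votes: Aisha 649, Mei 249, Theo 133, Elena 15.
Aisha and Mei advance.
Runoff: Aisha is preferred to Mei by 649 voters; Mei by 397.
Aisha wins the runoff.

Aisha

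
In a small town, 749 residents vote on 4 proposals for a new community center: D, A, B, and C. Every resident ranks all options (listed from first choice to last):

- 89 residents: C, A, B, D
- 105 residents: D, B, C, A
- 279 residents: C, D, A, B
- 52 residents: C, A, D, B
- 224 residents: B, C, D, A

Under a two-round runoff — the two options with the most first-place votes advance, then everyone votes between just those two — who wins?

Round 1 first-place votes: D 105, A 0, B 224, C 420.
C and B advance.
Runoff: C is preferred to B by 420 voters; B by 329.
C wins the runoff.

C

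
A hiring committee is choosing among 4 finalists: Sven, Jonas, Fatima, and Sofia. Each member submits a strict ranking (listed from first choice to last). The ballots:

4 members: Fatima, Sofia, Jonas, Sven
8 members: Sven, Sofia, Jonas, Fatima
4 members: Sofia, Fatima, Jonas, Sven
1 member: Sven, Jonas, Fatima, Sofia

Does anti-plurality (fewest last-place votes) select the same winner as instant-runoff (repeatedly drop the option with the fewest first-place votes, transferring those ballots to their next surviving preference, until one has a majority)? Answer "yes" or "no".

Anti-plurality — last-place votes: Sven 8, Jonas 0, Fatima 8, Sofia 1. Winner: Jonas.
Instant-runoff — R1 Sven 9, Jonas 0, Fatima 4, Sofia 4 (Sven winner). Winner: Sven.
The two methods disagree.

no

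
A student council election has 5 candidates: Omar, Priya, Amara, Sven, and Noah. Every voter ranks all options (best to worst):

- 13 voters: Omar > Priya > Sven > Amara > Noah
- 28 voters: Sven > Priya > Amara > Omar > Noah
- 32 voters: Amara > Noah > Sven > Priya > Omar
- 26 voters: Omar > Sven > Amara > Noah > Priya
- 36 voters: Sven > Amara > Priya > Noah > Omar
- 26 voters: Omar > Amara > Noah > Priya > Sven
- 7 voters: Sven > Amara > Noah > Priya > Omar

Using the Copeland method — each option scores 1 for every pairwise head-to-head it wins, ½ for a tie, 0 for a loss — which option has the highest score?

Sven

Omar: beats Noah; loses to Priya, Amara, and Sven → score 1.
Priya: beats Omar; loses to Amara, Sven, and Noah → score 1.
Amara: beats Omar, Priya, and Noah; loses to Sven → score 3.
Sven: beats Omar, Priya, Amara, and Noah → score 4.
Noah: beats Priya; loses to Omar, Amara, and Sven → score 1.
Sven has the best pairwise record.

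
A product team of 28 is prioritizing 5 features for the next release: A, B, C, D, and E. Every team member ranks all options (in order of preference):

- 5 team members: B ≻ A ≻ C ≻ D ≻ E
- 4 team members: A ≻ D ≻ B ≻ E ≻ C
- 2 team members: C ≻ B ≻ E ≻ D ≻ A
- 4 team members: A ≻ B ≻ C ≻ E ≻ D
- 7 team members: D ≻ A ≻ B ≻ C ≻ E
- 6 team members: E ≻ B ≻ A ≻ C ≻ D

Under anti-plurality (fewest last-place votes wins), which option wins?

Last-place votes: A 2, B 0, C 4, D 10, E 12.
B is ranked last by the fewest voters, so B wins.

B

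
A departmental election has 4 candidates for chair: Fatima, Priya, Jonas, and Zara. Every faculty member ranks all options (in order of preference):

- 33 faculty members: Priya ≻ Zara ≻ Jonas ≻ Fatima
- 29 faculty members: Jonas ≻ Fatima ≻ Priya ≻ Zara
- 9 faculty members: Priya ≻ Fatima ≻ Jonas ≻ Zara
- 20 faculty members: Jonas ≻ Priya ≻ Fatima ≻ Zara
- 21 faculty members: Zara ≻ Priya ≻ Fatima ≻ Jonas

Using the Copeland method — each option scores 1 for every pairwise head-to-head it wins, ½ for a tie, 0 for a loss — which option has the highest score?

Fatima: beats Zara; loses to Priya and Jonas → score 1.
Priya: beats Fatima, Jonas, and Zara → score 3.
Jonas: beats Fatima and Zara; loses to Priya → score 2.
Zara: loses to Fatima, Priya, and Jonas → score 0.
Priya has the best pairwise record.

Priya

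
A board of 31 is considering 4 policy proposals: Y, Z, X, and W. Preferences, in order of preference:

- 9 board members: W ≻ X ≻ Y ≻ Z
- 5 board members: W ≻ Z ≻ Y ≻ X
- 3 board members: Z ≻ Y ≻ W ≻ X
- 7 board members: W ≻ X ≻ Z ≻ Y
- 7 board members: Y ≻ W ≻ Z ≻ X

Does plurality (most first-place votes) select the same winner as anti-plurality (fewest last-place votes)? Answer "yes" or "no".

Plurality — first-place votes: Y 7, Z 3, X 0, W 21. Winner: W.
Anti-plurality — last-place votes: Y 7, Z 9, X 15, W 0. Winner: W.
The two methods agree.

yes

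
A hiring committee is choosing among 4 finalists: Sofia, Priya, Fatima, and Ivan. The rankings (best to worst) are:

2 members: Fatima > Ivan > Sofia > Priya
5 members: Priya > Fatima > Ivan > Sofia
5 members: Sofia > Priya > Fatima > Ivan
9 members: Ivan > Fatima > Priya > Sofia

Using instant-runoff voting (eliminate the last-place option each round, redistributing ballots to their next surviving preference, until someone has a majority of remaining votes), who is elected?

Round 1: Sofia 5, Priya 5, Fatima 2, Ivan 9. Eliminate Fatima.
Round 2: Sofia 5, Priya 5, Ivan 11. Ivan has a majority.

Ivan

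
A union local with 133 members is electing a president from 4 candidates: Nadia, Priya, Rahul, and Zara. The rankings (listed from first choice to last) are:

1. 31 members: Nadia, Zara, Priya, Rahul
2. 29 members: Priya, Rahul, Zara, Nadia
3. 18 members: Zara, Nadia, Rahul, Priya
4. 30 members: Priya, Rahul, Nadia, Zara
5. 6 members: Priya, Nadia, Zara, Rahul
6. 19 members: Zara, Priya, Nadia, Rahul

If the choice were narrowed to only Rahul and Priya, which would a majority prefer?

Voters preferring Rahul to Priya: 18; preferring Priya to Rahul: 115.
Priya wins the head-to-head.

Priya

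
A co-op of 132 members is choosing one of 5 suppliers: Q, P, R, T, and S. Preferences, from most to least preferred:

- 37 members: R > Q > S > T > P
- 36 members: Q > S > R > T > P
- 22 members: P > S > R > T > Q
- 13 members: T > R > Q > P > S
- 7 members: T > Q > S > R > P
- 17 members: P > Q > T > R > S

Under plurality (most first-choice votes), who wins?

P

First-place votes: Q 36, P 39, R 37, T 20, S 0.
P has the most first-place votes.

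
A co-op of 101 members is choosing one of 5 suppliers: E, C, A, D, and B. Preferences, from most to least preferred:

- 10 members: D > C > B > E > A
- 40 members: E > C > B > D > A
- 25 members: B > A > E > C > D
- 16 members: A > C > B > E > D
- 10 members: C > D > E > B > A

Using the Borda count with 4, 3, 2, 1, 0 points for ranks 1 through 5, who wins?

E: 10·1 + 40·4 + 25·2 + 16·1 + 10·2 = 256
C: 10·3 + 40·3 + 25·1 + 16·3 + 10·4 = 263
A: 10·0 + 40·0 + 25·3 + 16·4 + 10·0 = 139
D: 10·4 + 40·1 + 25·0 + 16·0 + 10·3 = 110
B: 10·2 + 40·2 + 25·4 + 16·2 + 10·1 = 242
C has the highest Borda score (263).

C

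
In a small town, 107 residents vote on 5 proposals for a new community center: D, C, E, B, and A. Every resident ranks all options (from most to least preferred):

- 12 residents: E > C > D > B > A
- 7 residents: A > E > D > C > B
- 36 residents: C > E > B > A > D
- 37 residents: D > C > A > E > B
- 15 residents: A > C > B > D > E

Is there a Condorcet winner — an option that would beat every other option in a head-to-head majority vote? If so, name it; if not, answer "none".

C

C vs D: 63–44 for C.
C vs E: 88–19 for C.
C vs B: 107–0 for C.
C vs A: 85–22 for C.
C beats every other option head-to-head.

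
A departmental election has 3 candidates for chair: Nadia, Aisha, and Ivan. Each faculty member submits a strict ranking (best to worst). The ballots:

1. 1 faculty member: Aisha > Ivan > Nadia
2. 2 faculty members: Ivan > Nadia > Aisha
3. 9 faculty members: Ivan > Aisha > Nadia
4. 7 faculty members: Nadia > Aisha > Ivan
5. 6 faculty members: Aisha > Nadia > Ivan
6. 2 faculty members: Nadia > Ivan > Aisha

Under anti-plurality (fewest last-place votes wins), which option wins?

Last-place votes: Nadia 10, Aisha 4, Ivan 13.
Aisha is ranked last by the fewest voters, so Aisha wins.

Aisha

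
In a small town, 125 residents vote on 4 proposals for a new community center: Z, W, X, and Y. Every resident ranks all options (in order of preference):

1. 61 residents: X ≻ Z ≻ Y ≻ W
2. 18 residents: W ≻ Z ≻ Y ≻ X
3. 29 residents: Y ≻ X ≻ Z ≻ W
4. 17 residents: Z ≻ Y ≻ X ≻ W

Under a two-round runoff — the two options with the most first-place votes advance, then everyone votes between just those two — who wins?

Y

Round 1 first-place votes: Z 17, W 18, X 61, Y 29.
X and Y advance.
Runoff: X is preferred to Y by 61 voters; Y by 64.
Y wins the runoff.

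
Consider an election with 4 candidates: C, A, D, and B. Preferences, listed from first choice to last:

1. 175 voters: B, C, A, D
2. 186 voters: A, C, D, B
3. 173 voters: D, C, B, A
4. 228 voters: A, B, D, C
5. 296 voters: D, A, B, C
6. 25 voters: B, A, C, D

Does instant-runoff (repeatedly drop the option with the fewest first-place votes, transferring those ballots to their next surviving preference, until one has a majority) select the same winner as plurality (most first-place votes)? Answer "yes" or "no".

Instant-runoff — R1 C 0, A 414, D 469, B 200 (C out); R2 A 414, D 469, B 200 (B out); R3 A 614, D 469 (A winner). Winner: A.
Plurality — first-place votes: C 0, A 414, D 469, B 200. Winner: D.
The two methods disagree.

no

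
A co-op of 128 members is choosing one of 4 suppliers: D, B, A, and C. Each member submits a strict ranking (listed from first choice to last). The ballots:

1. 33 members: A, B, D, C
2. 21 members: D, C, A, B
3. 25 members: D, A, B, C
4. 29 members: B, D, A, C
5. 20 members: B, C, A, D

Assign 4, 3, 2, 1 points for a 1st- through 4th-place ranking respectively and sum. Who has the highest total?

D: 33·2 + 21·4 + 25·4 + 29·3 + 20·1 = 357
B: 33·3 + 21·1 + 25·2 + 29·4 + 20·4 = 366
A: 33·4 + 21·2 + 25·3 + 29·2 + 20·2 = 347
C: 33·1 + 21·3 + 25·1 + 29·1 + 20·3 = 210
B has the highest Borda score (366).

B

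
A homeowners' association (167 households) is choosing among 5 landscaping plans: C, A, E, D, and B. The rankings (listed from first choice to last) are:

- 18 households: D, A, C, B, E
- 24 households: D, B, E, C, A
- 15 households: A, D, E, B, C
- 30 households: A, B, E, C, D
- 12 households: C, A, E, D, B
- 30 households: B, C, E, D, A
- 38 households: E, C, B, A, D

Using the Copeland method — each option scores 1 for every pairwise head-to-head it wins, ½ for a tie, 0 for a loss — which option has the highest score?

B

C: beats A and D; loses to E and B → score 2.
A: beats D; loses to C, E, and B → score 1.
E: beats C, A, and D; loses to B → score 3.
D: loses to C, A, E, and B → score 0.
B: beats C, A, E, and D → score 4.
B has the best pairwise record.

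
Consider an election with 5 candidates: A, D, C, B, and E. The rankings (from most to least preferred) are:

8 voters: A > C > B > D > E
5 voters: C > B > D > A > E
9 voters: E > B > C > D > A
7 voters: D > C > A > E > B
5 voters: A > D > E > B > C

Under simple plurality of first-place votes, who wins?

First-place votes: A 13, D 7, C 5, B 0, E 9.
A has the most first-place votes.

A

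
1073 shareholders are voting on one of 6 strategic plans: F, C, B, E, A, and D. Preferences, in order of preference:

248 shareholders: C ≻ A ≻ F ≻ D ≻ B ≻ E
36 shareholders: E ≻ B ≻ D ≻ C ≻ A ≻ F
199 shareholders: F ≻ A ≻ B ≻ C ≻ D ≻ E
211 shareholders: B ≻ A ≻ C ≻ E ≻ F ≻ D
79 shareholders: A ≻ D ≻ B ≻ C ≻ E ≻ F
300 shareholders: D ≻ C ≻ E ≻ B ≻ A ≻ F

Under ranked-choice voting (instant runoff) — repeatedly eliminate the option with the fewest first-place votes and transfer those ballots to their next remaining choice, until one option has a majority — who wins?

Round 1: F 199, C 248, B 211, E 36, A 79, D 300. Eliminate E.
Round 2: F 199, C 248, B 247, A 79, D 300. Eliminate A.
Round 3: F 199, C 248, B 247, D 379. Eliminate F.
Round 4: C 248, B 446, D 379. Eliminate C.
Round 5: B 446, D 627. D has a majority.

D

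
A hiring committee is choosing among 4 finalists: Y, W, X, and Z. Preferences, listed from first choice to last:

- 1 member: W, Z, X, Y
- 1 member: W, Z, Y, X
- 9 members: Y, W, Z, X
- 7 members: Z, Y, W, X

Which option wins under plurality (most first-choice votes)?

First-place votes: Y 9, W 2, X 0, Z 7.
Y has the most first-place votes.

Y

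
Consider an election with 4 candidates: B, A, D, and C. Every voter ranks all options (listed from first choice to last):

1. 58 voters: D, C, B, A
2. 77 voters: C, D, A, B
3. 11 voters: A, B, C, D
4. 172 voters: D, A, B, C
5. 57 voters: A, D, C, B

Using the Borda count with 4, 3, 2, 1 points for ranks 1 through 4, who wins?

D

B: 58·2 + 77·1 + 11·3 + 172·2 + 57·1 = 627
A: 58·1 + 77·2 + 11·4 + 172·3 + 57·4 = 1000
D: 58·4 + 77·3 + 11·1 + 172·4 + 57·3 = 1333
C: 58·3 + 77·4 + 11·2 + 172·1 + 57·2 = 790
D has the highest Borda score (1333).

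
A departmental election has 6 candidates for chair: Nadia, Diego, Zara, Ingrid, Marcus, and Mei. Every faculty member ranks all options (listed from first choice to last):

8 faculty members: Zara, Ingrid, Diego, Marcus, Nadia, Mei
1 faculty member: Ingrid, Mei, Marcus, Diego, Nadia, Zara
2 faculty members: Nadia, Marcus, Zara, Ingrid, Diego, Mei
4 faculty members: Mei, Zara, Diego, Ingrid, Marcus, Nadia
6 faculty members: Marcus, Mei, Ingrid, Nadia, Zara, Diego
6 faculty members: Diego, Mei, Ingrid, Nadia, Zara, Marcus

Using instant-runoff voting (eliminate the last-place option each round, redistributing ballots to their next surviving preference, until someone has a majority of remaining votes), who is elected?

Zara

Round 1: Nadia 2, Diego 6, Zara 8, Ingrid 1, Marcus 6, Mei 4. Eliminate Ingrid.
Round 2: Nadia 2, Diego 6, Zara 8, Marcus 6, Mei 5. Eliminate Nadia.
Round 3: Diego 6, Zara 8, Marcus 8, Mei 5. Eliminate Mei.
Round 4: Diego 6, Zara 12, Marcus 9. Eliminate Diego.
Round 5: Zara 18, Marcus 9. Zara has a majority.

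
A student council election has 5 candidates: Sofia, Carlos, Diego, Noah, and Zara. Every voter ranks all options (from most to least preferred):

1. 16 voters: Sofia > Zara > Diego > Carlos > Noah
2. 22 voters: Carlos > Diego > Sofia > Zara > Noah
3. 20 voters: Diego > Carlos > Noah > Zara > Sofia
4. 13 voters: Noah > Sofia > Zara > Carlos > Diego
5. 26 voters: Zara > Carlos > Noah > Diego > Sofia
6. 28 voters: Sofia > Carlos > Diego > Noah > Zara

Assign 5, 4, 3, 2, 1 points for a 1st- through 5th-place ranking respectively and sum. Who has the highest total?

Sofia: 16·5 + 22·3 + 20·1 + 13·4 + 26·1 + 28·5 = 384
Carlos: 16·2 + 22·5 + 20·4 + 13·2 + 26·4 + 28·4 = 464
Diego: 16·3 + 22·4 + 20·5 + 13·1 + 26·2 + 28·3 = 385
Noah: 16·1 + 22·1 + 20·3 + 13·5 + 26·3 + 28·2 = 297
Zara: 16·4 + 22·2 + 20·2 + 13·3 + 26·5 + 28·1 = 345
Carlos has the highest Borda score (464).

Carlos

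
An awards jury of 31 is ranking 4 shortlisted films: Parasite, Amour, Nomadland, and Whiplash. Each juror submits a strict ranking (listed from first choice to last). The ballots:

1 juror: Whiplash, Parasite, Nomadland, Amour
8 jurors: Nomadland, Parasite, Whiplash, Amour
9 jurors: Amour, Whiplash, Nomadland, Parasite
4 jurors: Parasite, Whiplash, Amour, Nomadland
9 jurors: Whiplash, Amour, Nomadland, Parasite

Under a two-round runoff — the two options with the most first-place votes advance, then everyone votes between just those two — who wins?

Round 1 first-place votes: Parasite 4, Amour 9, Nomadland 8, Whiplash 10.
Whiplash and Amour advance.
Runoff: Whiplash is preferred to Amour by 22 voters; Amour by 9.
Whiplash wins the runoff.

Whiplash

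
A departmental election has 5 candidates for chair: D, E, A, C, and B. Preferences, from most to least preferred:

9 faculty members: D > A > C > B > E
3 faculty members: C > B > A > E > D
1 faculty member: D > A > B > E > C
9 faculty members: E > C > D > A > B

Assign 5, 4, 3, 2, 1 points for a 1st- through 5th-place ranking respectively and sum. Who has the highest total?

D

D: 9·5 + 3·1 + 1·5 + 9·3 = 80
E: 9·1 + 3·2 + 1·2 + 9·5 = 62
A: 9·4 + 3·3 + 1·4 + 9·2 = 67
C: 9·3 + 3·5 + 1·1 + 9·4 = 79
B: 9·2 + 3·4 + 1·3 + 9·1 = 42
D has the highest Borda score (80).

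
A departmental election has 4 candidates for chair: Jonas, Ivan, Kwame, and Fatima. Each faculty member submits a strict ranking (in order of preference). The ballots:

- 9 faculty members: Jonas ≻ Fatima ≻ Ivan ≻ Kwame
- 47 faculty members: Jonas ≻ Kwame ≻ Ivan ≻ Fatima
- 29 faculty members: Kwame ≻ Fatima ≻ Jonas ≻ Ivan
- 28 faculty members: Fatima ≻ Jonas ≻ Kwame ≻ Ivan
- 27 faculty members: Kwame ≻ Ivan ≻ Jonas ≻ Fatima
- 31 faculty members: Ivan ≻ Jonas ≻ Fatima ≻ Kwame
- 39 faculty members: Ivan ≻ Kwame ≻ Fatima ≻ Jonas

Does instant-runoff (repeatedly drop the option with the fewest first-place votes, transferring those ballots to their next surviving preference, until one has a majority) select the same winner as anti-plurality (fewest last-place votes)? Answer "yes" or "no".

yes

Instant-runoff — R1 Jonas 56, Ivan 70, Kwame 56, Fatima 28 (Fatima out); R2 Jonas 84, Ivan 70, Kwame 56 (Kwame out); R3 Jonas 113, Ivan 97 (Jonas winner). Winner: Jonas.
Anti-plurality — last-place votes: Jonas 39, Ivan 57, Kwame 40, Fatima 74. Winner: Jonas.
The two methods agree.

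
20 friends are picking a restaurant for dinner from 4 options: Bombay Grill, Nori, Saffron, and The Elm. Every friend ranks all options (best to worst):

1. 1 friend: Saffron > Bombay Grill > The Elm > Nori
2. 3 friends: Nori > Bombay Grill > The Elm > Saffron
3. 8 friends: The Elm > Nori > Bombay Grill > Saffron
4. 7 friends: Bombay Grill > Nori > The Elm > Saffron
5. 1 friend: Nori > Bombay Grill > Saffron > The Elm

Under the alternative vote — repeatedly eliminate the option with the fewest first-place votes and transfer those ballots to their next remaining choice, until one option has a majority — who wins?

Bombay Grill

Round 1: Bombay Grill 7, Nori 4, Saffron 1, The Elm 8. Eliminate Saffron.
Round 2: Bombay Grill 8, Nori 4, The Elm 8. Eliminate Nori.
Round 3: Bombay Grill 12, The Elm 8. Bombay Grill has a majority.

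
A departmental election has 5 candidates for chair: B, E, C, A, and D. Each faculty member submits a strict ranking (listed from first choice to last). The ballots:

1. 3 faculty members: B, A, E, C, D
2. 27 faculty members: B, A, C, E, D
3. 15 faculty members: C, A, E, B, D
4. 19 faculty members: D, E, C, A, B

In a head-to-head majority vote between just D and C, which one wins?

C

Voters preferring D to C: 19; preferring C to D: 45.
C wins the head-to-head.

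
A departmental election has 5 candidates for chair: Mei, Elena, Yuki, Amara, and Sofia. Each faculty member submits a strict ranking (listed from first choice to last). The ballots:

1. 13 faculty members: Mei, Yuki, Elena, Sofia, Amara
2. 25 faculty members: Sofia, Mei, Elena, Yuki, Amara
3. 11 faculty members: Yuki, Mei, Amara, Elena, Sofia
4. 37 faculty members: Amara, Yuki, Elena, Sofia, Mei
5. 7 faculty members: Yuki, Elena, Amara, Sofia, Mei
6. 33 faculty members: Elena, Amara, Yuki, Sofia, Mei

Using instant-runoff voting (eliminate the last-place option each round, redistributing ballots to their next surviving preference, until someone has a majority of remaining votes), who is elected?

Elena

Round 1: Mei 13, Elena 33, Yuki 18, Amara 37, Sofia 25. Eliminate Mei.
Round 2: Elena 33, Yuki 31, Amara 37, Sofia 25. Eliminate Sofia.
Round 3: Elena 58, Yuki 31, Amara 37. Eliminate Yuki.
Round 4: Elena 78, Amara 48. Elena has a majority.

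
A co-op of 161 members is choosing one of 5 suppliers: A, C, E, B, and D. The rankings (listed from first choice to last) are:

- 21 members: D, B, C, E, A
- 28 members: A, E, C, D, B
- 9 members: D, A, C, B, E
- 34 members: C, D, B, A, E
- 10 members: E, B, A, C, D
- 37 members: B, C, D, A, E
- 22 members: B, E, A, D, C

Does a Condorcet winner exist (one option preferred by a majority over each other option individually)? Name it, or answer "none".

Checking pairwise contests:
C beats A 92–69.
B beats C 90–71.
A beats E 108–53.
D beats B 92–69.
C beats D 109–52.
Every option loses at least one head-to-head, so there is no Condorcet winner.

none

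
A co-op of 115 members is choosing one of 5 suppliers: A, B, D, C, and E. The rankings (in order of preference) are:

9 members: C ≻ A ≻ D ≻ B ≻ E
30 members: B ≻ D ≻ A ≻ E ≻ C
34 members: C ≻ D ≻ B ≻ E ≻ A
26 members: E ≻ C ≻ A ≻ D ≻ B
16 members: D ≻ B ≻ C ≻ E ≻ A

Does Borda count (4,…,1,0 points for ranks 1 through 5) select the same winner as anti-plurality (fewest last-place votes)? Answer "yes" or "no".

Borda — scores: A 139, B 245, D 300, C 282, E 184. Winner: D.
Anti-plurality — last-place votes: A 50, B 26, D 0, C 30, E 9. Winner: D.
The two methods agree.

yes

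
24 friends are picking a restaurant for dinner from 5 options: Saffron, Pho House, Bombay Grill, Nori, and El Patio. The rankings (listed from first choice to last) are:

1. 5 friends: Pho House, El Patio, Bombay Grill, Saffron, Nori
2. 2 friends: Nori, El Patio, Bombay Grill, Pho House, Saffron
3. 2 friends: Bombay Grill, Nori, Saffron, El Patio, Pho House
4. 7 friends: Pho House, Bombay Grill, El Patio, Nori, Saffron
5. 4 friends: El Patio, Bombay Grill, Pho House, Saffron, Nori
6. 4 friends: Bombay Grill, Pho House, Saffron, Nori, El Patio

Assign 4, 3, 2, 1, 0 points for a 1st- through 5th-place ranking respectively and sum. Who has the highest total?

Bombay Grill

Saffron: 5·1 + 2·0 + 2·2 + 7·0 + 4·1 + 4·2 = 21
Pho House: 5·4 + 2·1 + 2·0 + 7·4 + 4·2 + 4·3 = 70
Bombay Grill: 5·2 + 2·2 + 2·4 + 7·3 + 4·3 + 4·4 = 71
Nori: 5·0 + 2·4 + 2·3 + 7·1 + 4·0 + 4·1 = 25
El Patio: 5·3 + 2·3 + 2·1 + 7·2 + 4·4 + 4·0 = 53
Bombay Grill has the highest Borda score (71).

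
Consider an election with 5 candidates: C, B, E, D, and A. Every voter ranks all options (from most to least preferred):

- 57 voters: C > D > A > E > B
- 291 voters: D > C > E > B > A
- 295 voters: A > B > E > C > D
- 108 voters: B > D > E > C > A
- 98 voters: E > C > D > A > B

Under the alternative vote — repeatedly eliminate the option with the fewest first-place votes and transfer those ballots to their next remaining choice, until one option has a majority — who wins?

Round 1: C 57, B 108, E 98, D 291, A 295. Eliminate C.
Round 2: B 108, E 98, D 348, A 295. Eliminate E.
Round 3: B 108, D 446, A 295. D has a majority.

D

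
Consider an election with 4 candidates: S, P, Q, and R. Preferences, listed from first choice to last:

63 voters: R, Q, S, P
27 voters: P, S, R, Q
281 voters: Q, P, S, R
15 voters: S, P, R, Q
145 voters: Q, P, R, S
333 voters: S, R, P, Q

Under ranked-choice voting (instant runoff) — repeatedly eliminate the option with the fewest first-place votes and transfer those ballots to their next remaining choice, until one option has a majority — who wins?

Q

Round 1: S 348, P 27, Q 426, R 63. Eliminate P.
Round 2: S 375, Q 426, R 63. Eliminate R.
Round 3: S 375, Q 489. Q has a majority.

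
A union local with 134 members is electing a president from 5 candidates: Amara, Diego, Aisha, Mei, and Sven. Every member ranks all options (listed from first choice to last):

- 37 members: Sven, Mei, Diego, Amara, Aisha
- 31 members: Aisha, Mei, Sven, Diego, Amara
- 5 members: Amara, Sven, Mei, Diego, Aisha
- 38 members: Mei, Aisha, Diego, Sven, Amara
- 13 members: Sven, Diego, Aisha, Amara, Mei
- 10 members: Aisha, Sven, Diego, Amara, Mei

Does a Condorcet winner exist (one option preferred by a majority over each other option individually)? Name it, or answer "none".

Mei

Mei vs Amara: 106–28 for Mei.
Mei vs Diego: 111–23 for Mei.
Mei vs Aisha: 80–54 for Mei.
Mei vs Sven: 69–65 for Mei.
Mei beats every other option head-to-head.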